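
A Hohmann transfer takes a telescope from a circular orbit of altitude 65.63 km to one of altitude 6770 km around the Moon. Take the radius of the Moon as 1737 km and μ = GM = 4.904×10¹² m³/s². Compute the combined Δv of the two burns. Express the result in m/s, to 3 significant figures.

r₁ = 1737 + 65.63 = 1802.6 km = 1.8026×10⁶ m.
r₂ = 1737 + 6770 = 8507.0 km = 8.5070×10⁶ m.
Transfer ellipse a_t = (r₁ + r₂)/2 = 5.155×10⁶ m.
At r₁: circular v_c1 = √(μ/r₁) = 1649 m/s; transfer-perilune v_p = √[μ(2/r₁ − 1/a_t)] = 2119 m/s.
Δv₁ = v_p − v_c1 = 469.5 m/s.
At r₂: circular v_c2 = √(μ/r₂) = 759.3 m/s; transfer-apolune v_a = √[μ(2/r₂ − 1/a_t)] = 449.0 m/s.
Δv₂ = v_c2 − v_a = 310.3 m/s.
Total Δv = Δv₁ + Δv₂ = 779.7 m/s.

Δv_total ≈ 780 m/s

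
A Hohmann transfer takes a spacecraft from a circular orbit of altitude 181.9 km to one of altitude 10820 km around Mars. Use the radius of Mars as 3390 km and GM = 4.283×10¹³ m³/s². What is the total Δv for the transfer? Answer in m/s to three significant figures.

r₁ = 3390 + 181.9 = 3571.9 km = 3.5719×10⁶ m.
r₂ = 3390 + 10820 = 14210 km = 1.4210×10⁷ m.
Transfer ellipse a_t = (r₁ + r₂)/2 = 8.891×10⁶ m.
At r₁: circular v_c1 = √(μ/r₁) = 3463 m/s; transfer-periapsis v_p = √[μ(2/r₁ − 1/a_t)] = 4378 m/s.
Δv₁ = v_p − v_c1 = 914.9 m/s.
At r₂: circular v_c2 = √(μ/r₂) = 1736 m/s; transfer-apoapsis v_a = √[μ(2/r₂ − 1/a_t)] = 1100 m/s.
Δv₂ = v_c2 − v_a = 635.7 m/s.
Total Δv = Δv₁ + Δv₂ = 1551 m/s.

Δv_total ≈ 1550 m/s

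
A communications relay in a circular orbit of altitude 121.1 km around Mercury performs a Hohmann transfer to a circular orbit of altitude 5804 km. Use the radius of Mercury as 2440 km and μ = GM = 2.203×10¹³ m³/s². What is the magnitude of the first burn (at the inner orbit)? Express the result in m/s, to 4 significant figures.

Δv ≈ 690.1 m/s

r₁ = 2440 + 121.1 = 2561.1 km = 2.5611×10⁶ m.
r₂ = 2440 + 5804 = 8244.0 km = 8.2440×10⁶ m.
Transfer ellipse a_t = (r₁ + r₂)/2 = 5.403×10⁶ m.
At r₁: circular v_c1 = √(μ/r₁) = 2933 m/s; transfer-periherm v_p = √[μ(2/r₁ − 1/a_t)] = 3623 m/s.
Δv₁ = v_p − v_c1 = 690.1 m/s.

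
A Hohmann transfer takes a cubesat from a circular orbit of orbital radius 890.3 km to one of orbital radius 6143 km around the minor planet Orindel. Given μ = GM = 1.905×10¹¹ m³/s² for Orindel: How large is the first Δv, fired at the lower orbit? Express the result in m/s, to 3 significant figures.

r₁ = 890.3 km = 8.903×10⁵ m.
r₂ = 6143 km = 6.143×10⁶ m.
Transfer ellipse a_t = (r₁ + r₂)/2 = 3.517×10⁶ m.
At r₁: circular v_c1 = √(μ/r₁) = 462.6 m/s; transfer-periapsis v_p = √[μ(2/r₁ − 1/a_t)] = 611.4 m/s.
Δv₁ = v_p − v_c1 = 148.8 m/s.

Δv ≈ 149 m/s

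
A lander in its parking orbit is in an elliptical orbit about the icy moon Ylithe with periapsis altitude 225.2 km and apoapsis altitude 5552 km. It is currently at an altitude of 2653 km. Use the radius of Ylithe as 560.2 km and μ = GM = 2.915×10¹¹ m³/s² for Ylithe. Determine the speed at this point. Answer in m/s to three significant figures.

r_p = 560.2 + 225.2 = 785.40 km = 7.8540×10⁵ m.
r_a = 560.2 + 5552 = 6112.2 km = 6.1122×10⁶ m.
r = 560.2 + 2653 = 3213.2 km = 3.213×10⁶ m.
Semi-major axis a = (r_p + r_a)/2 = 3448.8 km = 3.449×10⁶ m.
Vis-viva: v² = μ(2/r − 1/a) = 2.915×10¹¹ × (6.224×10⁻⁷ − 2.900×10⁻⁷) = 9.692×10⁴ m²/s².
v = 311.3 m/s.

v ≈ 311 m/s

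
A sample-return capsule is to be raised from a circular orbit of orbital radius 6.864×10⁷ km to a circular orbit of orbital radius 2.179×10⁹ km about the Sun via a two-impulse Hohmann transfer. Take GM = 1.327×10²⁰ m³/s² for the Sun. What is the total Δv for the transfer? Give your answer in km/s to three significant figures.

r₁ = 6.864×10⁷ km = 6.864×10¹⁰ m.
r₂ = 2.179×10⁹ km = 2.179×10¹² m.
Transfer ellipse a_t = (r₁ + r₂)/2 = 1.124×10¹² m.
At r₁: circular v_c1 = √(μ/r₁) = 43970 m/s; transfer-perihelion v_p = √[μ(2/r₁ − 1/a_t)] = 61220 m/s.
Δv₁ = v_p − v_c1 = 17260 m/s.
At r₂: circular v_c2 = √(μ/r₂) = 7804 m/s; transfer-aphelion v_a = √[μ(2/r₂ − 1/a_t)] = 1929 m/s.
Δv₂ = v_c2 − v_a = 5875 m/s.
Total Δv = Δv₁ + Δv₂ = 23130 m/s = 23.13 km/s.

Δv_total ≈ 23.1 km/s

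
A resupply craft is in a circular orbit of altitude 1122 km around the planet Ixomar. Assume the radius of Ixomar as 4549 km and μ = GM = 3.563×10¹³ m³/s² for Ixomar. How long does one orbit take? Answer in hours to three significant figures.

T ≈ 3.95 hours

r = 4549 + 1122 = 5671.0 km = 5.6710×10⁶ m.
Kepler's third law: T = 2π√(r³/μ) = 2π√((5.671×10⁶)³ / 3.563×10¹³).
r³/μ = 5.119×10⁶ s², so T = 2π × 2.262×10³ = 1.422×10⁴ s.
Converting: 1.422×10⁴ s ÷ 3600 = 3.949 hours.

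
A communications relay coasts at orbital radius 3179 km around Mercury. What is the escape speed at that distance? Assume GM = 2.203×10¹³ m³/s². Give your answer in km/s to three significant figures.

r = 3179 km = 3.179×10⁶ m.
Escape speed v_esc = √(2μ/r) = √(2 × 2.203×10¹³ / 3.179×10⁶) = √(1.386×10⁷) = 3723 m/s.
= 3.723 km/s.

v_esc ≈ 3.72 km/s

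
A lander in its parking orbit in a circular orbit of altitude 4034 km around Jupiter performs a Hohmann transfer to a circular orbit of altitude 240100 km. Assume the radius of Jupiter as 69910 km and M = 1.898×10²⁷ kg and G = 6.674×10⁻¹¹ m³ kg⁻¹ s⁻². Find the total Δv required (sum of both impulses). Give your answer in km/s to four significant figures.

Δv_total ≈ 18.88 km/s

μ = GM = 6.674×10⁻¹¹ × 1.898×10²⁷ = 1.267×10¹⁷ m³/s².
r₁ = 69910 + 4034 = 73944 km = 7.3944×10⁷ m.
r₂ = 69910 + 240100 = 310010 km = 3.1001×10⁸ m.
Transfer ellipse a_t = (r₁ + r₂)/2 = 1.920×10⁸ m.
At r₁: circular v_c1 = √(μ/r₁) = 41390 m/s; transfer-perijove v_p = √[μ(2/r₁ − 1/a_t)] = 52600 m/s.
Δv₁ = v_p − v_c1 = 11210 m/s.
At r₂: circular v_c2 = √(μ/r₂) = 20210 m/s; transfer-apojove v_a = √[μ(2/r₂ − 1/a_t)] = 12550 m/s.
Δv₂ = v_c2 − v_a = 7669 m/s.
Total Δv = Δv₁ + Δv₂ = 18880 m/s = 18.88 km/s.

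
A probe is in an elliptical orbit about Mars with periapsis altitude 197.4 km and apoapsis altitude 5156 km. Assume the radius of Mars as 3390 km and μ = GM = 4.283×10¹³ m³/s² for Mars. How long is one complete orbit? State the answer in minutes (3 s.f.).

T ≈ 239 minutes

r_p = 3390 + 197.4 = 3587.4 km = 3.5874×10⁶ m.
r_a = 3390 + 5156 = 8546.0 km = 8.5460×10⁶ m.
Semi-major axis a = (r_p + r_a)/2 = (3587.4 + 8546.0)/2 = 6066.7 km = 6.067×10⁶ m.
By Kepler's third law T = 2π√(a³/μ) = 2π × 2.283×10³ = 1.435×10⁴ s.
= 239.1 minutes.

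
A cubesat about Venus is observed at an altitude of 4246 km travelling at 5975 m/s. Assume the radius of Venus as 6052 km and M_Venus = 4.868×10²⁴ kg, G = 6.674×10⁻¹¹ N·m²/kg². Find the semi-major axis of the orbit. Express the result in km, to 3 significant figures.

a ≈ 11900 km

μ = GM = 6.674×10⁻¹¹ × 4.868×10²⁴ = 3.249×10¹⁴ m³/s².
r = 6052 + 4246 = 10298 km = 1.030×10⁷ m.
Vis-viva rearranged: 1/a = 2/r − v²/μ = 1.942×10⁻⁷ − 1.099×10⁻⁷ = 8.433×10⁻⁸ m⁻¹.
a = 1.186×10⁷ m = 11859 km.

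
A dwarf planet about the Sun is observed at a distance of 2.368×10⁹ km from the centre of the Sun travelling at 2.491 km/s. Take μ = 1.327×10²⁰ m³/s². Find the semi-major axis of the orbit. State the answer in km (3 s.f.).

a ≈ 1.25×10⁹ km

r = 2.368×10¹² m.
Vis-viva rearranged: 1/a = 2/r − v²/μ = 8.446×10⁻¹³ − 4.676×10⁻¹⁴ = 7.978×10⁻¹³ m⁻¹.
a = 1.253×10¹² m = 1.2534×10⁹ km.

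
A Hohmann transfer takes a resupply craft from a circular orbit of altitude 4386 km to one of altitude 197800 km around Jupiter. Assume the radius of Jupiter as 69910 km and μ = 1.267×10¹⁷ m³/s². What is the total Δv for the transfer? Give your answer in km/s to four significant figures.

Δv_total ≈ 17.79 km/s

r₁ = 69910 + 4386 = 74296 km = 7.4296×10⁷ m.
r₂ = 69910 + 197800 = 267710 km = 2.6771×10⁸ m.
Transfer ellipse a_t = (r₁ + r₂)/2 = 1.710×10⁸ m.
At r₁: circular v_c1 = √(μ/r₁) = 41300 m/s; transfer-perijove v_p = √[μ(2/r₁ − 1/a_t)] = 51670 m/s.
Δv₁ = v_p − v_c1 = 10370 m/s.
At r₂: circular v_c2 = √(μ/r₂) = 21750 m/s; transfer-apojove v_a = √[μ(2/r₂ − 1/a_t)] = 14340 m/s.
Δv₂ = v_c2 − v_a = 7415 m/s.
Total Δv = Δv₁ + Δv₂ = 17790 m/s = 17.79 km/s.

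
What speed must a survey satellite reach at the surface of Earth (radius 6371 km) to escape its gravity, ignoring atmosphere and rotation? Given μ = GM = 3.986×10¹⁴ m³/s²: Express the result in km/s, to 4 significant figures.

v_esc ≈ 11.19 km/s

r = R = 6.371×10⁶ m.
Escape speed v_esc = √(2μ/r) = √(2 × 3.986×10¹⁴ / 6.371×10⁶) = √(1.251×10⁸) = 11190 m/s.
= 11.19 km/s.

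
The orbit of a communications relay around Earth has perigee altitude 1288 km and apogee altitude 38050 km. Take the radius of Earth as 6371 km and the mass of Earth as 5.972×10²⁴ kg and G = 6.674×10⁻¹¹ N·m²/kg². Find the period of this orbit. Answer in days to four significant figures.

μ = GM = 6.674×10⁻¹¹ × 5.972×10²⁴ = 3.986×10¹⁴ m³/s².
r_p = 6371 + 1288 = 7659.0 km = 7.6590×10⁶ m.
r_a = 6371 + 38050 = 44421 km = 4.4421×10⁷ m.
Semi-major axis a = (r_p + r_a)/2 = (7659.0 + 44421)/2 = 26040 km = 2.604×10⁷ m.
By Kepler's third law T = 2π√(a³/μ) = 2π × 6.656×10³ = 4.182×10⁴ s.
= 0.484 days.

T ≈ 0.484 days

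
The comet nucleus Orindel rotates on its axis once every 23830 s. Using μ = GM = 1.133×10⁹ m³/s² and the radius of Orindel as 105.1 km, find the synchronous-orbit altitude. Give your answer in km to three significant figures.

h_sync ≈ 148 km

A synchronous orbit has period T, so by Kepler's third law a = (μT²/4π²)^(1/3).
μT²/4π² = 1.133×10⁹ × (2.383×10⁴)² / 39.48 = 1.630×10¹⁶ m³.
a = 2.535×10⁵ m = 253.54 km.
Altitude h = a − R = 253.54 − 105.1 = 148.44 km.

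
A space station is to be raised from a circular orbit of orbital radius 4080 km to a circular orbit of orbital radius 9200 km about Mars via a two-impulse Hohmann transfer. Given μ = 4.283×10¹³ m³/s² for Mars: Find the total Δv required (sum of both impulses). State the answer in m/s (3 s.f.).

Δv_total ≈ 1040 m/s

r₁ = 4080 km = 4.080×10⁶ m.
r₂ = 9200 km = 9.200×10⁶ m.
Transfer ellipse a_t = (r₁ + r₂)/2 = 6.640×10⁶ m.
At r₁: circular v_c1 = √(μ/r₁) = 3240 m/s; transfer-periapsis v_p = √[μ(2/r₁ − 1/a_t)] = 3814 m/s.
Δv₁ = v_p − v_c1 = 573.8 m/s.
At r₂: circular v_c2 = √(μ/r₂) = 2158 m/s; transfer-apoapsis v_a = √[μ(2/r₂ − 1/a_t)] = 1691 m/s.
Δv₂ = v_c2 − v_a = 466.3 m/s.
Total Δv = Δv₁ + Δv₂ = 1040 m/s.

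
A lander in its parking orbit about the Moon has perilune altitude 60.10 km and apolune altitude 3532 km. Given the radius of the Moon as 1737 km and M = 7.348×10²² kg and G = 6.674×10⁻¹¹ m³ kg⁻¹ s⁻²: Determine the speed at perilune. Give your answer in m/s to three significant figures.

v ≈ 2020 m/s

μ = GM = 6.674×10⁻¹¹ × 7.348×10²² = 4.904×10¹² m³/s².
r_p = 1737 + 60.10 = 1797.1 km = 1.7971×10⁶ m.
r_a = 1737 + 3532 = 5269.0 km = 5.2690×10⁶ m.
Semi-major axis a = (r_p + r_a)/2 = 3533.1 km = 3.533×10⁶ m.
Vis-viva: v² = μ(2/r − 1/a) = 4.904×10¹² × (1.113×10⁻⁶ − 2.830×10⁻⁷) = 4.070×10⁶ m²/s².
v = 2017 m/s.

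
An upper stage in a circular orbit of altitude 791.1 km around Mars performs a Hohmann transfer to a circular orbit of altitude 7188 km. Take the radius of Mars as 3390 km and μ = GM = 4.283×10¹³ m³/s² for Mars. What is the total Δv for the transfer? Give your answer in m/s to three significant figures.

r₁ = 3390 + 791.1 = 4181.1 km = 4.1811×10⁶ m.
r₂ = 3390 + 7188 = 10578 km = 1.0578×10⁷ m.
Transfer ellipse a_t = (r₁ + r₂)/2 = 7.380×10⁶ m.
At r₁: circular v_c1 = √(μ/r₁) = 3201 m/s; transfer-periapsis v_p = √[μ(2/r₁ − 1/a_t)] = 3832 m/s.
Δv₁ = v_p − v_c1 = 631.3 m/s.
At r₂: circular v_c2 = √(μ/r₂) = 2012 m/s; transfer-apoapsis v_a = √[μ(2/r₂ − 1/a_t)] = 1515 m/s.
Δv₂ = v_c2 − v_a = 497.6 m/s.
Total Δv = Δv₁ + Δv₂ = 1129 m/s.

Δv_total ≈ 1130 m/s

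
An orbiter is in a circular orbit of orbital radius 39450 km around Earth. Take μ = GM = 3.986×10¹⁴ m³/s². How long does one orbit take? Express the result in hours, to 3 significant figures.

T ≈ 21.7 hours

r = 39450 km = 3.945×10⁷ m.
Kepler's third law: T = 2π√(r³/μ) = 2π√((3.945×10⁷)³ / 3.986×10¹⁴).
r³/μ = 1.540×10⁸ s², so T = 2π × 1.241×10⁴ = 7.798×10⁴ s.
Converting: 7.798×10⁴ s ÷ 3600 = 21.66 hours.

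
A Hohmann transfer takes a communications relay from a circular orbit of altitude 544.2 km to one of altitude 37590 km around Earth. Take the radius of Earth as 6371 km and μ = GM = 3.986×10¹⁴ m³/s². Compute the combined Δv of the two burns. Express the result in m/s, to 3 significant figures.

Δv_total ≈ 3830 m/s

r₁ = 6371 + 544.2 = 6915.2 km = 6.9152×10⁶ m.
r₂ = 6371 + 37590 = 43961 km = 4.3961×10⁷ m.
Transfer ellipse a_t = (r₁ + r₂)/2 = 2.544×10⁷ m.
At r₁: circular v_c1 = √(μ/r₁) = 7592 m/s; transfer-perigee v_p = √[μ(2/r₁ − 1/a_t)] = 9981 m/s.
Δv₁ = v_p − v_c1 = 2388 m/s.
At r₂: circular v_c2 = √(μ/r₂) = 3011 m/s; transfer-apogee v_a = √[μ(2/r₂ − 1/a_t)] = 1570 m/s.
Δv₂ = v_c2 − v_a = 1441 m/s.
Total Δv = Δv₁ + Δv₂ = 3830 m/s.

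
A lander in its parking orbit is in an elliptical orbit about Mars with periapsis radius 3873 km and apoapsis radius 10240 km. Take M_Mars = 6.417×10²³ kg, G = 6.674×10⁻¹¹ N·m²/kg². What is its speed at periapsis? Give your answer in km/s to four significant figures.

μ = GM = 6.674×10⁻¹¹ × 6.417×10²³ = 4.283×10¹³ m³/s².
Semi-major axis a = (r_p + r_a)/2 = 7056.5 km = 7.056×10⁶ m.
Vis-viva: v² = μ(2/r − 1/a) = 4.283×10¹³ × (5.164×10⁻⁷ − 1.417×10⁻⁷) = 1.605×10⁷ m²/s².
v = 4006 m/s = 4.006 km/s.

v ≈ 4.006 km/s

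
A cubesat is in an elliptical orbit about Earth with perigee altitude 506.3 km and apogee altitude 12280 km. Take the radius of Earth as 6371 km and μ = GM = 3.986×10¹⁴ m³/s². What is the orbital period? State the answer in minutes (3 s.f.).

T ≈ 239 minutes

r_p = 6371 + 506.3 = 6877.3 km = 6.8773×10⁶ m.
r_a = 6371 + 12280 = 18651 km = 1.8651×10⁷ m.
Semi-major axis a = (r_p + r_a)/2 = (6877.3 + 18651)/2 = 12764 km = 1.276×10⁷ m.
By Kepler's third law T = 2π√(a³/μ) = 2π × 2.284×10³ = 1.435×10⁴ s.
= 239.2 minutes.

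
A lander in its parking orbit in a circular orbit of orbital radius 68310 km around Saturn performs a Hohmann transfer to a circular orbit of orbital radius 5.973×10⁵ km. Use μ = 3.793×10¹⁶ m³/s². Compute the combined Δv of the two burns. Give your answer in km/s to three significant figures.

Δv_total ≈ 12.4 km/s

r₁ = 68310 km = 6.831×10⁷ m.
r₂ = 5.973×10⁵ km = 5.973×10⁸ m.
Transfer ellipse a_t = (r₁ + r₂)/2 = 3.328×10⁸ m.
At r₁: circular v_c1 = √(μ/r₁) = 23560 m/s; transfer-perikrone v_p = √[μ(2/r₁ − 1/a_t)] = 31570 m/s.
Δv₁ = v_p − v_c1 = 8004 m/s.
At r₂: circular v_c2 = √(μ/r₂) = 7969 m/s; transfer-apokrone v_a = √[μ(2/r₂ − 1/a_t)] = 3610 m/s.
Δv₂ = v_c2 − v_a = 4359 m/s.
Total Δv = Δv₁ + Δv₂ = 12360 m/s = 12.36 km/s.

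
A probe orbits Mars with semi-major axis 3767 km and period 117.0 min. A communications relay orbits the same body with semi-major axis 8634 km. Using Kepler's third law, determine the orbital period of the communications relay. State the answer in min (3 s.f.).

T₂ ≈ 406 min

Kepler's third law: T² ∝ a³, so T₂ = T₁ (a₂/a₁)^(3/2).
a₂/a₁ = 2.292, (a₂/a₁)^(3/2) = 3.470.
T₂ = 117.0 × 3.470 = 406.0 min.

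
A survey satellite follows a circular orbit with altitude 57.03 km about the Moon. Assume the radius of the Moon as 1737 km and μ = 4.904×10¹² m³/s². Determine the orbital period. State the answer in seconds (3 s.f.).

r = 1737 + 57.03 = 1794.0 km = 1.7940×10⁶ m.
Kepler's third law: T = 2π√(r³/μ) = 2π√((1.794×10⁶)³ / 4.904×10¹²).
r³/μ = 1.177×10⁶ s², so T = 2π × 1.085×10³ = 6.818×10³ s.

T ≈ 6820 seconds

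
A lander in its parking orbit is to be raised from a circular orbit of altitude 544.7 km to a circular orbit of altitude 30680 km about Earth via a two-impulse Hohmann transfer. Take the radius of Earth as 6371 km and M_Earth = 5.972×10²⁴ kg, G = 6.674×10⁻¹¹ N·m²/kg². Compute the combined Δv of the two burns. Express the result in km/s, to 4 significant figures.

μ = GM = 6.674×10⁻¹¹ × 5.972×10²⁴ = 3.986×10¹⁴ m³/s².
r₁ = 6371 + 544.7 = 6915.7 km = 6.9157×10⁶ m.
r₂ = 6371 + 30680 = 37051 km = 3.7051×10⁷ m.
Transfer ellipse a_t = (r₁ + r₂)/2 = 2.198×10⁷ m.
At r₁: circular v_c1 = √(μ/r₁) = 7592 m/s; transfer-perigee v_p = √[μ(2/r₁ − 1/a_t)] = 9856 m/s.
Δv₁ = v_p − v_c1 = 2264 m/s.
At r₂: circular v_c2 = √(μ/r₂) = 3280 m/s; transfer-apogee v_a = √[μ(2/r₂ − 1/a_t)] = 1840 m/s.
Δv₂ = v_c2 − v_a = 1440 m/s.
Total Δv = Δv₁ + Δv₂ = 3704 m/s = 3.704 km/s.

Δv_total ≈ 3.704 km/s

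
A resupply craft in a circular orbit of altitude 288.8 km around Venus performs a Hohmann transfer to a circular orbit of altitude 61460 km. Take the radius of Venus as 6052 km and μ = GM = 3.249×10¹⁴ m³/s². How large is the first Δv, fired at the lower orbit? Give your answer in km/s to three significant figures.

r₁ = 6052 + 288.8 = 6340.8 km = 6.3408×10⁶ m.
r₂ = 6052 + 61460 = 67512 km = 6.7512×10⁷ m.
Transfer ellipse a_t = (r₁ + r₂)/2 = 3.693×10⁷ m.
At r₁: circular v_c1 = √(μ/r₁) = 7158 m/s; transfer-periapsis v_p = √[μ(2/r₁ − 1/a_t)] = 9679 m/s.
Δv₁ = v_p − v_c1 = 2521 m/s.
= 2.521 km/s.

Δv ≈ 2.52 km/s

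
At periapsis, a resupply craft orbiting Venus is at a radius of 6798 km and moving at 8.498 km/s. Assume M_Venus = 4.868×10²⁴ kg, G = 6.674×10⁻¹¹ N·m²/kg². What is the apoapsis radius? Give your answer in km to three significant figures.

μ = GM = 6.674×10⁻¹¹ × 4.868×10²⁴ = 3.249×10¹⁴ m³/s².
r_p = 6.798×10⁶ m.
Specific energy ε = v²/2 − μ/r = -1.168×10⁷ J/kg, so a = −μ/(2ε) = 1.390×10⁷ m.
The apsides satisfy r_p + r_a = 2a, so the apoapsis radius is 2a − r_p = 2.101×10⁷ m = 21008 km.

apoapsis radius ≈ 21000 km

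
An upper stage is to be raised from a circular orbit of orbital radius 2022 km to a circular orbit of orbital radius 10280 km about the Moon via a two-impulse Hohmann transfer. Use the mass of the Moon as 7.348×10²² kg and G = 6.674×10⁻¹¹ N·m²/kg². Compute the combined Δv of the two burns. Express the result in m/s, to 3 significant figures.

Δv_total ≈ 751 m/s

μ = GM = 6.674×10⁻¹¹ × 7.348×10²² = 4.904×10¹² m³/s².
r₁ = 2022 km = 2.022×10⁶ m.
r₂ = 10280 km = 1.028×10⁷ m.
Transfer ellipse a_t = (r₁ + r₂)/2 = 6.151×10⁶ m.
At r₁: circular v_c1 = √(μ/r₁) = 1557 m/s; transfer-perilune v_p = √[μ(2/r₁ − 1/a_t)] = 2013 m/s.
Δv₁ = v_p − v_c1 = 456.0 m/s.
At r₂: circular v_c2 = √(μ/r₂) = 690.7 m/s; transfer-apolune v_a = √[μ(2/r₂ − 1/a_t)] = 396.0 m/s.
Δv₂ = v_c2 − v_a = 294.7 m/s.
Total Δv = Δv₁ + Δv₂ = 750.6 m/s.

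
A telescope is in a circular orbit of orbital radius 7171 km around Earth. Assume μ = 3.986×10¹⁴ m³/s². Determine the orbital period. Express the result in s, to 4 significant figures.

r = 7171 km = 7.171×10⁶ m.
Kepler's third law: T = 2π√(r³/μ) = 2π√((7.171×10⁶)³ / 3.986×10¹⁴).
r³/μ = 9.251×10⁵ s², so T = 2π × 9.618×10² = 6.043×10³ s.

T ≈ 6043 s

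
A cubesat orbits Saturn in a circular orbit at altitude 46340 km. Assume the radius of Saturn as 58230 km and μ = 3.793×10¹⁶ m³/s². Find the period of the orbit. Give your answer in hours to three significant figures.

r = 58230 + 46340 = 104570 km = 1.0457×10⁸ m.
Kepler's third law: T = 2π√(r³/μ) = 2π√((1.046×10⁸)³ / 3.793×10¹⁶).
r³/μ = 3.015×10⁷ s², so T = 2π × 5.491×10³ = 3.450×10⁴ s.
Converting: 3.450×10⁴ s ÷ 3600 = 9.583 hours.

T ≈ 9.58 hours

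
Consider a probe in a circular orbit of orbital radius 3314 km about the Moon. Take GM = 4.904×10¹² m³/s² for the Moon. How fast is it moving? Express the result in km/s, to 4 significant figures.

v ≈ 1.216 km/s

r = 3314 km = 3.314×10⁶ m.
For a circular orbit v = √(μ/r) = √(4.904×10¹² / 3.314×10⁶) = √(1.480×10⁶) = 1216 m/s.
That is 1.216 km/s.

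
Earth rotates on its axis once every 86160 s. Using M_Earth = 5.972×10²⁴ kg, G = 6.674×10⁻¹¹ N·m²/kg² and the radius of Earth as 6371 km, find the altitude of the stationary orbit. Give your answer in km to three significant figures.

μ = GM = 6.674×10⁻¹¹ × 5.972×10²⁴ = 3.986×10¹⁴ m³/s².
A synchronous orbit has period T, so by Kepler's third law a = (μT²/4π²)^(1/3).
μT²/4π² = 3.986×10¹⁴ × (8.616×10⁴)² / 39.48 = 7.495×10²² m³.
a = 4.216×10⁷ m = 42162 km.
Altitude h = a − R = 42162 − 6371 = 35791 km.

h_sync ≈ 35800 km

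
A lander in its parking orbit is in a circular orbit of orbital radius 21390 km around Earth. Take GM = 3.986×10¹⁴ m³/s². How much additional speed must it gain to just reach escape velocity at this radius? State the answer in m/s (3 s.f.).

Δv ≈ 1790 m/s

r = 21390 km = 2.139×10⁷ m.
Circular speed v_c = √(μ/r) = 4317 m/s.
Escape speed v_esc = √(2μ/r) = √2 × v_c = 6105 m/s.
Δv = v_esc − v_c = 1788 m/s.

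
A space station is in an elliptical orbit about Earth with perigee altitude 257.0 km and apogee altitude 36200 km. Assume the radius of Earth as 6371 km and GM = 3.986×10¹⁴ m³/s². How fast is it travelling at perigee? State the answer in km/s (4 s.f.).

r_p = 6371 + 257.0 = 6628.0 km = 6.6280×10⁶ m.
r_a = 6371 + 36200 = 42571 km = 4.2571×10⁷ m.
Semi-major axis a = (r_p + r_a)/2 = 24600 km = 2.460×10⁷ m.
Vis-viva: v² = μ(2/r − 1/a) = 3.986×10¹⁴ × (3.018×10⁻⁷ − 4.065×10⁻⁸) = 1.041×10⁸ m²/s².
v = 10200 m/s = 10.20 km/s.

v ≈ 10.20 km/s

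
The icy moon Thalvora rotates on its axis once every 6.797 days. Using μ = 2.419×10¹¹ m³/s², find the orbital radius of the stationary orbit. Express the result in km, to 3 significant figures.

r_sync ≈ 12800 km

T = 6.797 days = 5.873×10⁵ s.
A synchronous orbit has period T, so by Kepler's third law a = (μT²/4π²)^(1/3).
μT²/4π² = 2.419×10¹¹ × (5.873×10⁵)² / 39.48 = 2.113×10²¹ m³.
a = 1.283×10⁷ m = 12833 km.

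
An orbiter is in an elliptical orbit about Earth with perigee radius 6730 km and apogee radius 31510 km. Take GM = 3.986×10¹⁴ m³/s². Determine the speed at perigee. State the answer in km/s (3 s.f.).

Semi-major axis a = (r_p + r_a)/2 = 19120 km = 1.912×10⁷ m.
Vis-viva: v² = μ(2/r − 1/a) = 3.986×10¹⁴ × (2.972×10⁻⁷ − 5.230×10⁻⁸) = 9.761×10⁷ m²/s².
v = 9880 m/s = 9.880 km/s.

v ≈ 9.88 km/s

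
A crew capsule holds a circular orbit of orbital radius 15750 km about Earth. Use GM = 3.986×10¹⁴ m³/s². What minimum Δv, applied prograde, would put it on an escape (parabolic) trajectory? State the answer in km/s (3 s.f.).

Δv ≈ 2.08 km/s

r = 15750 km = 1.575×10⁷ m.
Circular speed v_c = √(μ/r) = 5031 m/s.
Escape speed v_esc = √(2μ/r) = √2 × v_c = 7114 m/s.
Δv = v_esc − v_c = 2084 m/s = 2.084 km/s.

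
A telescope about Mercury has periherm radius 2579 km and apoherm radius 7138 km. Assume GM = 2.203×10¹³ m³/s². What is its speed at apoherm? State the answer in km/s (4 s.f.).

v ≈ 1.280 km/s

Semi-major axis a = (r_p + r_a)/2 = 4858.5 km = 4.858×10⁶ m.
Vis-viva: v² = μ(2/r − 1/a) = 2.203×10¹³ × (2.802×10⁻⁷ − 2.058×10⁻⁷) = 1.638×10⁶ m²/s².
v = 1280 m/s = 1.280 km/s.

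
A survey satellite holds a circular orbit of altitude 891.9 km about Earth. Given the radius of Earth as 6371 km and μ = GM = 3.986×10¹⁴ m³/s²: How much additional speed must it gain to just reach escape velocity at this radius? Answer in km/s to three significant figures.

Δv ≈ 3.07 km/s

r = 6371 + 891.9 = 7262.9 km = 7.2629×10⁶ m.
Circular speed v_c = √(μ/r) = 7408 m/s.
Escape speed v_esc = √(2μ/r) = √2 × v_c = 10480 m/s.
Δv = v_esc − v_c = 3069 m/s = 3.069 km/s.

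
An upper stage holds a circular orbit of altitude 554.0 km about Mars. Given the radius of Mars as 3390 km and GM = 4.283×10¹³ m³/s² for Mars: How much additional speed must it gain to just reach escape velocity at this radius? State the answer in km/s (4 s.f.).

r = 3390 + 554.0 = 3944.0 km = 3.9440×10⁶ m.
Circular speed v_c = √(μ/r) = 3295 m/s.
Escape speed v_esc = √(2μ/r) = √2 × v_c = 4660 m/s.
Δv = v_esc − v_c = 1365 m/s = 1.365 km/s.

Δv ≈ 1.365 km/s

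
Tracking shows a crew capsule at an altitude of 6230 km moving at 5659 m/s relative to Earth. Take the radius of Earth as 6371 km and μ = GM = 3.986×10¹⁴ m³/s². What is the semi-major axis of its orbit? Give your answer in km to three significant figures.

a ≈ 12800 km

r = 6371 + 6230 = 12601 km = 1.260×10⁷ m.
Specific orbital energy ε = v²/2 − μ/r = (5659)²/2 − 3.986×10¹⁴/1.260×10⁷ = -1.562×10⁷ J/kg.
Since ε = −μ/(2a), a = −μ/(2ε) = 1.276×10⁷ m = 12759 km.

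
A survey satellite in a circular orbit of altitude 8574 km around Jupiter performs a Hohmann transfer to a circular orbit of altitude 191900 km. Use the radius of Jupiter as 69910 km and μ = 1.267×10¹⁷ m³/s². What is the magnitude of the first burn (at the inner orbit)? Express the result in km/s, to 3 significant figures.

r₁ = 69910 + 8574 = 78484 km = 7.8484×10⁷ m.
r₂ = 69910 + 191900 = 261810 km = 2.6181×10⁸ m.
Transfer ellipse a_t = (r₁ + r₂)/2 = 1.701×10⁸ m.
At r₁: circular v_c1 = √(μ/r₁) = 40180 m/s; transfer-perijove v_p = √[μ(2/r₁ − 1/a_t)] = 49840 m/s.
Δv₁ = v_p − v_c1 = 9661 m/s.
= 9.661 km/s.

Δv ≈ 9.66 km/s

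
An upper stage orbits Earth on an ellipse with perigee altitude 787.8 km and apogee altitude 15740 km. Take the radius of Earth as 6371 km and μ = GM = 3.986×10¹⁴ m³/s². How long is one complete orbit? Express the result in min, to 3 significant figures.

r_p = 6371 + 787.8 = 7158.8 km = 7.1588×10⁶ m.
r_a = 6371 + 15740 = 22111 km = 2.2111×10⁷ m.
Semi-major axis a = (r_p + r_a)/2 = (7158.8 + 22111)/2 = 14635 km = 1.463×10⁷ m.
By Kepler's third law T = 2π√(a³/μ) = 2π × 2.804×10³ = 1.762×10⁴ s.
= 293.7 min.

T ≈ 294 min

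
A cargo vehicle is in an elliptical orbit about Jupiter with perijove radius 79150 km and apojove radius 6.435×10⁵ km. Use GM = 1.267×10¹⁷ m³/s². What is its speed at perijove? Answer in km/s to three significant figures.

v ≈ 53.4 km/s

Semi-major axis a = (r_p + r_a)/2 = 3.6132×10⁵ km = 3.613×10⁸ m.
Vis-viva: v² = μ(2/r − 1/a) = 1.267×10¹⁷ × (2.527×10⁻⁸ − 2.768×10⁻⁹) = 2.851×10⁹ m²/s².
v = 53390 m/s = 53.39 km/s.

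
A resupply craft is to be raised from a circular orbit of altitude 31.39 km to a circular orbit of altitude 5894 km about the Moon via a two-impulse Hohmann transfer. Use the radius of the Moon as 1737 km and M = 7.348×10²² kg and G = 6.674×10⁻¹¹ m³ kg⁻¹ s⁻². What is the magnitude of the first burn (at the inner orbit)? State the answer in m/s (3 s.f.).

Δv ≈ 457 m/s

μ = GM = 6.674×10⁻¹¹ × 7.348×10²² = 4.904×10¹² m³/s².
r₁ = 1737 + 31.39 = 1768.4 km = 1.7684×10⁶ m.
r₂ = 1737 + 5894 = 7631.0 km = 7.6310×10⁶ m.
Transfer ellipse a_t = (r₁ + r₂)/2 = 4.700×10⁶ m.
At r₁: circular v_c1 = √(μ/r₁) = 1665 m/s; transfer-perilune v_p = √[μ(2/r₁ − 1/a_t)] = 2122 m/s.
Δv₁ = v_p − v_c1 = 456.7 m/s.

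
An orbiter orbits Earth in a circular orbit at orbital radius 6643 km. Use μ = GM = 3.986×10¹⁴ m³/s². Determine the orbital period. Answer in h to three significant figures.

T ≈ 1.50 h

r = 6643 km = 6.643×10⁶ m.
Kepler's third law: T = 2π√(r³/μ) = 2π√((6.643×10⁶)³ / 3.986×10¹⁴).
r³/μ = 7.355×10⁵ s², so T = 2π × 8.576×10² = 5.388×10³ s.
Converting: 5.388×10³ s ÷ 3600 = 1.497 h.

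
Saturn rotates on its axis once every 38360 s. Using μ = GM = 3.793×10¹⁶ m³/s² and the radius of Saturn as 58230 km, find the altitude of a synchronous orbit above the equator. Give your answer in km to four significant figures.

h_sync ≈ 54000 km

A synchronous orbit has period T, so by Kepler's third law a = (μT²/4π²)^(1/3).
μT²/4π² = 3.793×10¹⁶ × (3.836×10⁴)² / 39.48 = 1.414×10²⁴ m³.
a = 1.122×10⁸ m = 1.1223×10⁵ km.
Altitude h = a − R = 1.1223×10⁵ − 58230 = 54005 km.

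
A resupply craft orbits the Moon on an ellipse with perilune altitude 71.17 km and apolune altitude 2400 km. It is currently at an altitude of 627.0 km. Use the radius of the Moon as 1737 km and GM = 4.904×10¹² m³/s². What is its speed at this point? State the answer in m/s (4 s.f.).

r_p = 1737 + 71.17 = 1808.2 km = 1.8082×10⁶ m.
r_a = 1737 + 2400 = 4137.0 km = 4.1370×10⁶ m.
r = 1737 + 627.0 = 2364.0 km = 2.364×10⁶ m.
Semi-major axis a = (r_p + r_a)/2 = 2972.6 km = 2.973×10⁶ m.
Vis-viva: v² = μ(2/r − 1/a) = 4.904×10¹² × (8.460×10⁻⁷ − 3.364×10⁻⁷) = 2.499×10⁶ m²/s².
v = 1581 m/s.

v ≈ 1581 m/s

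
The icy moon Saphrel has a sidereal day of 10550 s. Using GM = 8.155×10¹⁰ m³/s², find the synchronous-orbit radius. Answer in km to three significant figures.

r_sync ≈ 613 km

A synchronous orbit has period T, so by Kepler's third law a = (μT²/4π²)^(1/3).
μT²/4π² = 8.155×10¹⁰ × (1.055×10⁴)² / 39.48 = 2.299×10¹⁷ m³.
a = 6.126×10⁵ m = 612.62 km.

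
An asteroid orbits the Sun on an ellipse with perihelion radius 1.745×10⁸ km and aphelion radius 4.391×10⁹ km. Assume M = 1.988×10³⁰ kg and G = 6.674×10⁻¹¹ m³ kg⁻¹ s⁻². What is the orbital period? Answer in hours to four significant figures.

μ = GM = 6.674×10⁻¹¹ × 1.988×10³⁰ = 1.327×10²⁰ m³/s².
Semi-major axis a = (r_p + r_a)/2 = (1.7450×10⁸ + 4.3910×10⁹)/2 = 2.2828×10⁹ km = 2.283×10¹² m.
By Kepler's third law T = 2π√(a³/μ) = 2π × 2.994×10⁸ = 1.881×10⁹ s.
= 5.226×10⁵ hours.

T ≈ 522600 hours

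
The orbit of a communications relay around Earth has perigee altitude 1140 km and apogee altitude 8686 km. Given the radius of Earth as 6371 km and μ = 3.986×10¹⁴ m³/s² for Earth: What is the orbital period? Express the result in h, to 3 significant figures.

r_p = 6371 + 1140 = 7511.0 km = 7.5110×10⁶ m.
r_a = 6371 + 8686 = 15057 km = 1.5057×10⁷ m.
Semi-major axis a = (r_p + r_a)/2 = (7511.0 + 15057)/2 = 11284 km = 1.128×10⁷ m.
By Kepler's third law T = 2π√(a³/μ) = 2π × 1.899×10³ = 1.193×10⁴ s.
= 3.314 h.

T ≈ 3.31 h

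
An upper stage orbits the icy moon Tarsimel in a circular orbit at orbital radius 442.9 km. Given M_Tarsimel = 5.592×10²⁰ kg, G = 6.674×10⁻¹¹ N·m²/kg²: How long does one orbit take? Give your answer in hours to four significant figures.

μ = GM = 6.674×10⁻¹¹ × 5.592×10²⁰ = 3.732×10¹⁰ m³/s².
r = 442.9 km = 4.429×10⁵ m.
Kepler's third law: T = 2π√(r³/μ) = 2π√((4.429×10⁵)³ / 3.732×10¹⁰).
r³/μ = 2.328×10⁶ s², so T = 2π × 1.526×10³ = 9.587×10³ s.
Converting: 9.587×10³ s ÷ 3600 = 2.663 hours.

T ≈ 2.663 hours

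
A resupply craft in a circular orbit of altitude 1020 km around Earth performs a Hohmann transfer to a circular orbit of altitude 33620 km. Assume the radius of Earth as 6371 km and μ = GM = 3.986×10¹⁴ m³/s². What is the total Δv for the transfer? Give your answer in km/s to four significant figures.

r₁ = 6371 + 1020 = 7391.0 km = 7.3910×10⁶ m.
r₂ = 6371 + 33620 = 39991 km = 3.9991×10⁷ m.
Transfer ellipse a_t = (r₁ + r₂)/2 = 2.369×10⁷ m.
At r₁: circular v_c1 = √(μ/r₁) = 7344 m/s; transfer-perigee v_p = √[μ(2/r₁ − 1/a_t)] = 9541 m/s.
Δv₁ = v_p − v_c1 = 2198 m/s.
At r₂: circular v_c2 = √(μ/r₂) = 3157 m/s; transfer-apogee v_a = √[μ(2/r₂ − 1/a_t)] = 1763 m/s.
Δv₂ = v_c2 − v_a = 1394 m/s.
Total Δv = Δv₁ + Δv₂ = 3591 m/s = 3.591 km/s.

Δv_total ≈ 3.591 km/s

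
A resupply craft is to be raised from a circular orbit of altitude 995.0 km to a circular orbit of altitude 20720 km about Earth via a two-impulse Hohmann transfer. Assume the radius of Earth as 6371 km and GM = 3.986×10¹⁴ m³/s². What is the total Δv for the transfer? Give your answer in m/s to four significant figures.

Δv_total ≈ 3196 m/s

r₁ = 6371 + 995.0 = 7366.0 km = 7.3660×10⁶ m.
r₂ = 6371 + 20720 = 27091 km = 2.7091×10⁷ m.
Transfer ellipse a_t = (r₁ + r₂)/2 = 1.723×10⁷ m.
At r₁: circular v_c1 = √(μ/r₁) = 7356 m/s; transfer-perigee v_p = √[μ(2/r₁ − 1/a_t)] = 9224 m/s.
Δv₁ = v_p − v_c1 = 1868 m/s.
At r₂: circular v_c2 = √(μ/r₂) = 3836 m/s; transfer-apogee v_a = √[μ(2/r₂ − 1/a_t)] = 2508 m/s.
Δv₂ = v_c2 − v_a = 1328 m/s.
Total Δv = Δv₁ + Δv₂ = 3196 m/s.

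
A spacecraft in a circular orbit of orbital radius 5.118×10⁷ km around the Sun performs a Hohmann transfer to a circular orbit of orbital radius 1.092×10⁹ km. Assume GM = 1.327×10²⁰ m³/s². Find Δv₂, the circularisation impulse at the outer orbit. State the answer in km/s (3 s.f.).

Δv ≈ 7.73 km/s

r₁ = 5.118×10⁷ km = 5.118×10¹⁰ m.
r₂ = 1.092×10⁹ km = 1.092×10¹² m.
Transfer ellipse a_t = (r₁ + r₂)/2 = 5.716×10¹¹ m.
At r₁: circular v_c1 = √(μ/r₁) = 50920 m/s; transfer-perihelion v_p = √[μ(2/r₁ − 1/a_t)] = 70380 m/s.
At r₂: circular v_c2 = √(μ/r₂) = 11020 m/s; transfer-aphelion v_a = √[μ(2/r₂ − 1/a_t)] = 3299 m/s.
Δv₂ = v_c2 − v_a = 7725 m/s.
= 7.725 km/s.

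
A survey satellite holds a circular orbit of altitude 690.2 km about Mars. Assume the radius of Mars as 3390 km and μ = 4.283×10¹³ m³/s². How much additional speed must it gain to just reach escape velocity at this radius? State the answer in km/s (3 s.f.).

r = 3390 + 690.2 = 4080.2 km = 4.0802×10⁶ m.
Circular speed v_c = √(μ/r) = 3240 m/s.
Escape speed v_esc = √(2μ/r) = √2 × v_c = 4582 m/s.
Δv = v_esc − v_c = 1342 m/s = 1.342 km/s.

Δv ≈ 1.34 km/s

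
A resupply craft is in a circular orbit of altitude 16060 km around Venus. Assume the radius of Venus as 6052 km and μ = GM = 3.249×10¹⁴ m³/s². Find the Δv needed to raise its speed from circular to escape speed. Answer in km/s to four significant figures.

r = 6052 + 16060 = 22112 km = 2.2112×10⁷ m.
Circular speed v_c = √(μ/r) = 3833 m/s.
Escape speed v_esc = √(2μ/r) = √2 × v_c = 5421 m/s.
Δv = v_esc − v_c = 1588 m/s = 1.588 km/s.

Δv ≈ 1.588 km/s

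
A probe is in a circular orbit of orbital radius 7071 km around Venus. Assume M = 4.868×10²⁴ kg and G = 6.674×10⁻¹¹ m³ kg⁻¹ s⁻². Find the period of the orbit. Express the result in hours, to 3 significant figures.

μ = GM = 6.674×10⁻¹¹ × 4.868×10²⁴ = 3.249×10¹⁴ m³/s².
r = 7071 km = 7.071×10⁶ m.
Kepler's third law: T = 2π√(r³/μ) = 2π√((7.071×10⁶)³ / 3.249×10¹⁴).
r³/μ = 1.088×10⁶ s², so T = 2π × 1.043×10³ = 6.554×10³ s.
Converting: 6.554×10³ s ÷ 3600 = 1.821 hours.

T ≈ 1.82 hours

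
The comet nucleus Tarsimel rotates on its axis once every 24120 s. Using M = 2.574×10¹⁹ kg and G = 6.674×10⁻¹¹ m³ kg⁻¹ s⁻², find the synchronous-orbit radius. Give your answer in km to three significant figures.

μ = GM = 6.674×10⁻¹¹ × 2.574×10¹⁹ = 1.718×10⁹ m³/s².
A synchronous orbit has period T, so by Kepler's third law a = (μT²/4π²)^(1/3).
μT²/4π² = 1.718×10⁹ × (2.412×10⁴)² / 39.48 = 2.532×10¹⁶ m³.
a = 2.936×10⁵ m = 293.63 km.

r_sync ≈ 294 km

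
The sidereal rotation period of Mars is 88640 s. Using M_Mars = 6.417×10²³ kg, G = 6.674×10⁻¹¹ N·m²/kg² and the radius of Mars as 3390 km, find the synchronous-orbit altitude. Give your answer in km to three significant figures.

μ = GM = 6.674×10⁻¹¹ × 6.417×10²³ = 4.283×10¹³ m³/s².
A synchronous orbit has period T, so by Kepler's third law a = (μT²/4π²)^(1/3).
μT²/4π² = 4.283×10¹³ × (8.864×10⁴)² / 39.48 = 8.524×10²¹ m³.
a = 2.043×10⁷ m = 20427 km.
Altitude h = a − R = 20427 − 3390 = 17037 km.

h_sync ≈ 17000 km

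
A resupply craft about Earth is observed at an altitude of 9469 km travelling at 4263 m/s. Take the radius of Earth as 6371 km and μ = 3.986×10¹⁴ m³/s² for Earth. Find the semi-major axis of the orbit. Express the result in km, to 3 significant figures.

r = 6371 + 9469 = 15840 km = 1.584×10⁷ m.
Specific orbital energy ε = v²/2 − μ/r = (4263)²/2 − 3.986×10¹⁴/1.584×10⁷ = -1.608×10⁷ J/kg.
Since ε = −μ/(2a), a = −μ/(2ε) = 1.240×10⁷ m = 12396 km.

a ≈ 12400 km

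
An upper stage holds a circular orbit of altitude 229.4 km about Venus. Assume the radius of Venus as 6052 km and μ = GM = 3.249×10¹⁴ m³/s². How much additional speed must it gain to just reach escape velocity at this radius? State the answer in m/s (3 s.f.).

r = 6052 + 229.4 = 6281.4 km = 6.2814×10⁶ m.
Circular speed v_c = √(μ/r) = 7192 m/s.
Escape speed v_esc = √(2μ/r) = √2 × v_c = 10170 m/s.
Δv = v_esc − v_c = 2979 m/s.

Δv ≈ 2980 m/s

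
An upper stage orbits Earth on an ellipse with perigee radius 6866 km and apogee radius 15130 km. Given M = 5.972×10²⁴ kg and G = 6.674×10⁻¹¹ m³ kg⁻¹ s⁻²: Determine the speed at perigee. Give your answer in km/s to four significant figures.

μ = GM = 6.674×10⁻¹¹ × 5.972×10²⁴ = 3.986×10¹⁴ m³/s².
Semi-major axis a = (r_p + r_a)/2 = 10998 km = 1.100×10⁷ m.
Vis-viva: v² = μ(2/r − 1/a) = 3.986×10¹⁴ × (2.913×10⁻⁷ − 9.093×10⁻⁸) = 7.986×10⁷ m²/s².
v = 8936 m/s = 8.936 km/s.

v ≈ 8.936 km/s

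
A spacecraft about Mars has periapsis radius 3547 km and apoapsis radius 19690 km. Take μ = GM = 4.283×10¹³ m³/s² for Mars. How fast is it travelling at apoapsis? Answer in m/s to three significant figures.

Semi-major axis a = (r_p + r_a)/2 = 11618 km = 1.162×10⁷ m.
Vis-viva: v² = μ(2/r − 1/a) = 4.283×10¹³ × (1.016×10⁻⁷ − 8.607×10⁻⁸) = 6.641×10⁵ m²/s².
v = 814.9 m/s.

v ≈ 815 m/s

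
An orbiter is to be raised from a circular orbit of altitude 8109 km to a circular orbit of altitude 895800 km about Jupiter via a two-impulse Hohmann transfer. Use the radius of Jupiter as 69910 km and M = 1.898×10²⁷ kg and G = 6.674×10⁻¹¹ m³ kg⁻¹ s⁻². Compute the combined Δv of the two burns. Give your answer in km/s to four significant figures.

μ = GM = 6.674×10⁻¹¹ × 1.898×10²⁷ = 1.267×10¹⁷ m³/s².
r₁ = 69910 + 8109 = 78019 km = 7.8019×10⁷ m.
r₂ = 69910 + 895800 = 965710 km = 9.6571×10⁸ m.
Transfer ellipse a_t = (r₁ + r₂)/2 = 5.219×10⁸ m.
At r₁: circular v_c1 = √(μ/r₁) = 40290 m/s; transfer-perijove v_p = √[μ(2/r₁ − 1/a_t)] = 54810 m/s.
Δv₁ = v_p − v_c1 = 14520 m/s.
At r₂: circular v_c2 = √(μ/r₂) = 11450 m/s; transfer-apojove v_a = √[μ(2/r₂ − 1/a_t)] = 4428 m/s.
Δv₂ = v_c2 − v_a = 7025 m/s.
Total Δv = Δv₁ + Δv₂ = 21540 m/s = 21.54 km/s.

Δv_total ≈ 21.54 km/s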